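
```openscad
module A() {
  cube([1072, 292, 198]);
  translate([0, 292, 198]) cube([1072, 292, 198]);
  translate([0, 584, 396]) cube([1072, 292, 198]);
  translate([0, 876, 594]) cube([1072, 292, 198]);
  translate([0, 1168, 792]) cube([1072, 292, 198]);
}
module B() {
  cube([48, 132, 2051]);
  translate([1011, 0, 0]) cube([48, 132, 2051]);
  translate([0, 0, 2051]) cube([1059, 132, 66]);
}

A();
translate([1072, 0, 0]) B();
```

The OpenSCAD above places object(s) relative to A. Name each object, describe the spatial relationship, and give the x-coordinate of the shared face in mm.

The staircase's +x face and the door frame's −x face are both at x = 1072 mm.

A is a staircase. B is a door frame. The door frame is against the staircase's +x side, with their −y faces flush. The x-coordinate of the shared face is 1072 mm.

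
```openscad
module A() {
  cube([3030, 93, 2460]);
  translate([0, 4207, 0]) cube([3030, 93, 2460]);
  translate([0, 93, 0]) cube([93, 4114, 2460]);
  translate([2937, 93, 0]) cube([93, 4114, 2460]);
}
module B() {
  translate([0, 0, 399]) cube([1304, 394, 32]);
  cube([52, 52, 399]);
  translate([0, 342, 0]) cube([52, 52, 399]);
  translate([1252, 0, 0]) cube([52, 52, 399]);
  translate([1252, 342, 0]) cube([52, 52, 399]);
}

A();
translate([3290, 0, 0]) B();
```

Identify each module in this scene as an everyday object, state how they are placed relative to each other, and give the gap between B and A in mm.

A is a house frame. B is a bench. The bench is on the floor beside the house frame on its +x side. The gap between the bench and the house frame is 260 mm.

The bench's nearest face is 260 mm from the house frame's +x face.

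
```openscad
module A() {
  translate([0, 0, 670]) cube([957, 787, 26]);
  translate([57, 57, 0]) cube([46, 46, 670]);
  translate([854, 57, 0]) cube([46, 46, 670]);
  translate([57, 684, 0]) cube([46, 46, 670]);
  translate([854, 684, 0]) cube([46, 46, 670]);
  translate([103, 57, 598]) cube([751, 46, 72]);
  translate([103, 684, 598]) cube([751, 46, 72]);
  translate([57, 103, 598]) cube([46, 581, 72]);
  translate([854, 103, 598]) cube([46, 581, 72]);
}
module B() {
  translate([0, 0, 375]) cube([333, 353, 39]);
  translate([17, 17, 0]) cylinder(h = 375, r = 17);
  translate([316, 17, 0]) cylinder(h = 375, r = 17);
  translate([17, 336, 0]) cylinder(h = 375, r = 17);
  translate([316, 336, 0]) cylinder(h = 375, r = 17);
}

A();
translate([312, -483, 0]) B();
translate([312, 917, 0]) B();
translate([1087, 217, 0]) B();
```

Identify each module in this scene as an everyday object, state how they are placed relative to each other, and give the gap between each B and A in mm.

A is a table. B is a stool. Three stools sit around the table at the −y, +y, +x sides. The gap between each stool and the table is 130 mm.

Each stool's nearest face is 130 mm from the table's bounding box.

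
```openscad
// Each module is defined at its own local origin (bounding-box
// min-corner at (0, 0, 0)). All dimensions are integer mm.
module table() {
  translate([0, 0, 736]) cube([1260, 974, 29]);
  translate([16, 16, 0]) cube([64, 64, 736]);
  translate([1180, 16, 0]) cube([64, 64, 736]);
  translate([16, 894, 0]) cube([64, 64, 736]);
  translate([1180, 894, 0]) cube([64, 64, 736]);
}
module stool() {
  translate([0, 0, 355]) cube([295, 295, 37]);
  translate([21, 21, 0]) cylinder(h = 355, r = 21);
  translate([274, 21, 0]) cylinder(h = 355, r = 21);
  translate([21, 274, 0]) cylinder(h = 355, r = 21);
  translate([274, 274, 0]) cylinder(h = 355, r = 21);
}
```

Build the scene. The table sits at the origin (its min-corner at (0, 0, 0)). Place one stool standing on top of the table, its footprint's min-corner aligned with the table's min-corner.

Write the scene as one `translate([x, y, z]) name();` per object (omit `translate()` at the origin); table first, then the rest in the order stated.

table();
translate([0, 0, 765]) stool();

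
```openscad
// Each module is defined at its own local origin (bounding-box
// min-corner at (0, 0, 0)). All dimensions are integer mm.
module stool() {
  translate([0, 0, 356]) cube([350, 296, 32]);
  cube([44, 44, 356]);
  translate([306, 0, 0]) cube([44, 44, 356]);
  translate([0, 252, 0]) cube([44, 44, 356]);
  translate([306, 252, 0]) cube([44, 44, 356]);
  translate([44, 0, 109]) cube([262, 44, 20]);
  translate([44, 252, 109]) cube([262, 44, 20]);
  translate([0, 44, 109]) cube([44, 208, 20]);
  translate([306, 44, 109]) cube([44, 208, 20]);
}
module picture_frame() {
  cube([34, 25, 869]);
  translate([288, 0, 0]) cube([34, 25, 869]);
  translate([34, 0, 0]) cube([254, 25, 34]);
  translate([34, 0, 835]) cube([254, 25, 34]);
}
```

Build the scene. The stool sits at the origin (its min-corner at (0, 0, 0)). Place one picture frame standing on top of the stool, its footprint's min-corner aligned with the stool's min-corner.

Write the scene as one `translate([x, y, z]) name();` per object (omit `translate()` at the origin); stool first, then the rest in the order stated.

stool();
translate([0, 0, 388]) picture_frame();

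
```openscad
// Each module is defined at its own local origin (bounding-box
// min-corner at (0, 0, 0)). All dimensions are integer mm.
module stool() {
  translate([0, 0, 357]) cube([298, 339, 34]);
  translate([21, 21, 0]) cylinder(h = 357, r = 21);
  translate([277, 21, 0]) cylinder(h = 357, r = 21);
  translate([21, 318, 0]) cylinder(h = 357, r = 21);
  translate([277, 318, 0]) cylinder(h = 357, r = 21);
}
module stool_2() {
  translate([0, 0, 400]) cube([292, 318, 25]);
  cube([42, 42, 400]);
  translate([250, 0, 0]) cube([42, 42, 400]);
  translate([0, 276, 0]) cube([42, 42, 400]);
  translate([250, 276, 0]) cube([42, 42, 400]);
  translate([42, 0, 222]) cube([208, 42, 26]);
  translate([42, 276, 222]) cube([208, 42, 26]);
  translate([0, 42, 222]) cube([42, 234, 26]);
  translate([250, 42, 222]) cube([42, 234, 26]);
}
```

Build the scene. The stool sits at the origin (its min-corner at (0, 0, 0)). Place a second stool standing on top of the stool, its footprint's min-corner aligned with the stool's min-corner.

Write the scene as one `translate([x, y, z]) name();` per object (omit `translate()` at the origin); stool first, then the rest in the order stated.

stool();
translate([0, 0, 391]) stool_2();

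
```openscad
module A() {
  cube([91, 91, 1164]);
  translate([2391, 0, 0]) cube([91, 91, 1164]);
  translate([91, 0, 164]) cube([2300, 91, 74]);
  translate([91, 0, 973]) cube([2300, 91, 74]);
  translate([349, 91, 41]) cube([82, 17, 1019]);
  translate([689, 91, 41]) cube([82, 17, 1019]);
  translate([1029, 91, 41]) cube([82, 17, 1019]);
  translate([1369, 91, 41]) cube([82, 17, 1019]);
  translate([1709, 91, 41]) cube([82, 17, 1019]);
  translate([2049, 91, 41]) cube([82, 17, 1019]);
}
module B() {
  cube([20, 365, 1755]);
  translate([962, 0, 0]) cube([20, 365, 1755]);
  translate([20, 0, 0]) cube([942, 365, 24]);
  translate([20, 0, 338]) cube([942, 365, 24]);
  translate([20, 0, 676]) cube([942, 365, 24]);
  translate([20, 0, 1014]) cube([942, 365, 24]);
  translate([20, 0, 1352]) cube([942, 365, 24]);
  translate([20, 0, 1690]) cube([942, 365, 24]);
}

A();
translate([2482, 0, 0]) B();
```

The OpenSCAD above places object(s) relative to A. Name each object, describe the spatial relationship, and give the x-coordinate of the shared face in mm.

A is a fence section. B is a bookshelf. The bookshelf is against the fence section's +x side, with their −y faces flush. The x-coordinate of the shared face is 2482 mm.

The fence section's +x face and the bookshelf's −x face are both at x = 2482 mm.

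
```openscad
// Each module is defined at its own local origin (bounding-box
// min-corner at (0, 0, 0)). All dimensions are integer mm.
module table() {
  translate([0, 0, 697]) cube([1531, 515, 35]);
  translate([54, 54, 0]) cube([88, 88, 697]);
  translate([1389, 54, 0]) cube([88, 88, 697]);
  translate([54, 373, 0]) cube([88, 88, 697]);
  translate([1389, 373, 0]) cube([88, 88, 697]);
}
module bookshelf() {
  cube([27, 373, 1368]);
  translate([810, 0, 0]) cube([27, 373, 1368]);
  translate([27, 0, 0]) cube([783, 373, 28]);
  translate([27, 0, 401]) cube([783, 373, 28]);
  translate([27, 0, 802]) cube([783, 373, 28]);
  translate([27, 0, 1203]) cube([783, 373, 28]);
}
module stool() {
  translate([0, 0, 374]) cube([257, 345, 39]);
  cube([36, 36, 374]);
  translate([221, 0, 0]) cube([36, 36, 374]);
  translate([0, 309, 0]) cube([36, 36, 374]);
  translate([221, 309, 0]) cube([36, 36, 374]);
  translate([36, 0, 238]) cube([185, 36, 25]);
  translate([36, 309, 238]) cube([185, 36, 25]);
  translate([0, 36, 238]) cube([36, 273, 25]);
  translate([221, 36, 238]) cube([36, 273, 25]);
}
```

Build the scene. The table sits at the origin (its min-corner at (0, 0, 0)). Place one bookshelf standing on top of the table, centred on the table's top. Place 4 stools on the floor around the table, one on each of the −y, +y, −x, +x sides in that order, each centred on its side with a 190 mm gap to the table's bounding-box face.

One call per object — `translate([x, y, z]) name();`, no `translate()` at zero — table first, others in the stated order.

table();
translate([347, 71, 732]) bookshelf();
translate([637, -535, 0]) stool();
translate([637, 705, 0]) stool();
translate([-447, 85, 0]) stool();
translate([1721, 85, 0]) stool();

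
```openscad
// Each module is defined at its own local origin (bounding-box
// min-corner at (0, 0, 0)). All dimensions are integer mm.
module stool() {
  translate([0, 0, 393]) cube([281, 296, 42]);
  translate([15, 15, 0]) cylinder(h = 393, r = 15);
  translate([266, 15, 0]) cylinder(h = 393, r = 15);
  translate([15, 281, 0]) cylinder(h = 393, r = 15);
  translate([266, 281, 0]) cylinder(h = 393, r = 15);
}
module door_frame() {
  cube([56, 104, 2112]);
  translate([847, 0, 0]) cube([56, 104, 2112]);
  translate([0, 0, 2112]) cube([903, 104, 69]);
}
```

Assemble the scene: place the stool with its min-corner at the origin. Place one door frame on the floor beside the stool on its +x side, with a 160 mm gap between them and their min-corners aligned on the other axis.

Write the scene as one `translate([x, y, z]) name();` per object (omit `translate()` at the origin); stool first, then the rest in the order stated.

stool();
translate([441, 0, 0]) door_frame();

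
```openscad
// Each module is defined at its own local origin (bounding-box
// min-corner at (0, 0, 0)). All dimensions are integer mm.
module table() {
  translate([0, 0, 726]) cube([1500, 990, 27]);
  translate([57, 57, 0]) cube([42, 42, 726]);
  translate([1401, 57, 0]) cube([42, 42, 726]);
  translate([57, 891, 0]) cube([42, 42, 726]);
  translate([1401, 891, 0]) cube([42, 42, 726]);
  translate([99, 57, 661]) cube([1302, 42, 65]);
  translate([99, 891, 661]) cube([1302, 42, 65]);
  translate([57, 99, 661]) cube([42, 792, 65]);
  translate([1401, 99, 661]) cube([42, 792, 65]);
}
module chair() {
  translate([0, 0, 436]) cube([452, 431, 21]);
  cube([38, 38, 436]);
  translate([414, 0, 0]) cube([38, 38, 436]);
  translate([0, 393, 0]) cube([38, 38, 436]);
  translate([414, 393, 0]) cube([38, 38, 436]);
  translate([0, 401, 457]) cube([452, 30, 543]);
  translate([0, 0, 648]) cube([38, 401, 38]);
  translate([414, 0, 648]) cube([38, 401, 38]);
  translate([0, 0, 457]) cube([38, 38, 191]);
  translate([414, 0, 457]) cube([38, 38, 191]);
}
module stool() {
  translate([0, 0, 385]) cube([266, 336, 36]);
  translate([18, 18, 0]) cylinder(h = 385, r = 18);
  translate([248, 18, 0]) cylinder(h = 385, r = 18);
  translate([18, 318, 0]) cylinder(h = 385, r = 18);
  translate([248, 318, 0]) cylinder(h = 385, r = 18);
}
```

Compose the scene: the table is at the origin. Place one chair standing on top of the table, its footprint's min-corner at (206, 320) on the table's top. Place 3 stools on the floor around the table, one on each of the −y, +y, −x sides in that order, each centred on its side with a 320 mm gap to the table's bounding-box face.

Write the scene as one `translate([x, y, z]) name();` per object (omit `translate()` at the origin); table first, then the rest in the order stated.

table();
translate([206, 320, 753]) chair();
translate([617, -656, 0]) stool();
translate([617, 1310, 0]) stool();
translate([-586, 327, 0]) stool();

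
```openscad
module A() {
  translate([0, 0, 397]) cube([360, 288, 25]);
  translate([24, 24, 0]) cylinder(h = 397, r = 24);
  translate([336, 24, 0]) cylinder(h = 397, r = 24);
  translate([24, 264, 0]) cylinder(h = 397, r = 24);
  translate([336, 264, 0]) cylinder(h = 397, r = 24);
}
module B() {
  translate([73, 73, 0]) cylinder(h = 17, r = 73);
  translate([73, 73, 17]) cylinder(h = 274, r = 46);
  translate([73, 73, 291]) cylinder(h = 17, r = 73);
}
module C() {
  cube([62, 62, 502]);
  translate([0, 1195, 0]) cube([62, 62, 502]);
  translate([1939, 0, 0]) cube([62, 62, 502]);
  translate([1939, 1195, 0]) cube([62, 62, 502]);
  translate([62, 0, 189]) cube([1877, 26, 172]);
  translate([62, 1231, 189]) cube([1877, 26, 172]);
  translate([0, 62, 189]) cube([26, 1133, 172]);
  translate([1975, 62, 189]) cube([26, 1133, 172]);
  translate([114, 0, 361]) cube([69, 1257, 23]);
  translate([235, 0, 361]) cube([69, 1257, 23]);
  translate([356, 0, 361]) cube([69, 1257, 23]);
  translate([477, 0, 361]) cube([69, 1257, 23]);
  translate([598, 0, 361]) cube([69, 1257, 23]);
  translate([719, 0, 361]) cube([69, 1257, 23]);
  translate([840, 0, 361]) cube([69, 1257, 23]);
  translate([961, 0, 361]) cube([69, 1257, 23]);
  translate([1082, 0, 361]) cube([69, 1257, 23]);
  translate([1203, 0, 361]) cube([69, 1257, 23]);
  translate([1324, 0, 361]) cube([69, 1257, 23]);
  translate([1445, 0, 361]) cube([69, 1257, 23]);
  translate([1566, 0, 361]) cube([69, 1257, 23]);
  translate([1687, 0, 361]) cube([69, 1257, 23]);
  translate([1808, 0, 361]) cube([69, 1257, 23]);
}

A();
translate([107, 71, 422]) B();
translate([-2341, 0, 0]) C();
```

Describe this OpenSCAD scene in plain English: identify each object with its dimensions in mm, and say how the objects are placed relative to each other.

A is a four-legged stool. The seat is a 360×288×25 mm slab whose top surface is at z = 422 mm; four round legs, each 48 mm in diameter, run from the floor (z = 0) to the underside of the seat, each leg's axis is inset half a diameter from the nearest pair of seat edges (so the leg's bounding box is flush with the corner).

B is a spool: two coaxial disc flanges of radius 73 mm and thickness 17 mm, joined by a core cylinder of radius 46 mm and height 274 mm. The lower flange rests on z = 0 and the three cylinders share a vertical axis.

C is a bed frame 2001 mm long (x) by 1257 mm wide (y). Four 62×62 mm corner posts, 502 mm tall, at the corners of the footprint. Four rails of 26 mm thickness and 172 mm height run between adjacent posts with their undersides at z = 189 mm, their outer faces flush with the outside of the frame (the two x-running rails run between the posts' inner faces; the two y-running rails run between the posts' inner faces). 15 slats, each 69 mm wide (x) and 23 mm thick, lie across the top of the two x-running rails, running the full 1257 mm width of the frame in y; the slats are evenly spaced along x between the inner faces of the end posts with equal gaps (rounded down to the nearest mm) at the −x end and between each pair — any rounding remainder accumulates at the +x end.

The spool is on top of the stool, centred. The bed frame is on the floor beside the stool on its −x side.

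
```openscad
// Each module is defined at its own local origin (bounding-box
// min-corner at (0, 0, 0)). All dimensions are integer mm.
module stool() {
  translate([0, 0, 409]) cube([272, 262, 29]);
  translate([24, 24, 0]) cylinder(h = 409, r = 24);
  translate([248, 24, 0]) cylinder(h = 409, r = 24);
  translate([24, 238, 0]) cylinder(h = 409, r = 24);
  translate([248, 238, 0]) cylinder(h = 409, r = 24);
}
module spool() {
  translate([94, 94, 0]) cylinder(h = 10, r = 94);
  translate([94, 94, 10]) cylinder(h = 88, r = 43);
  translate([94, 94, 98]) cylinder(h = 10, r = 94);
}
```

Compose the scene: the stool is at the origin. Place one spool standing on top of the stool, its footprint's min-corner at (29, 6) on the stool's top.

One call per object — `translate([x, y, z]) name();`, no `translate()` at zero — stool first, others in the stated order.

stool();
translate([29, 6, 438]) spool();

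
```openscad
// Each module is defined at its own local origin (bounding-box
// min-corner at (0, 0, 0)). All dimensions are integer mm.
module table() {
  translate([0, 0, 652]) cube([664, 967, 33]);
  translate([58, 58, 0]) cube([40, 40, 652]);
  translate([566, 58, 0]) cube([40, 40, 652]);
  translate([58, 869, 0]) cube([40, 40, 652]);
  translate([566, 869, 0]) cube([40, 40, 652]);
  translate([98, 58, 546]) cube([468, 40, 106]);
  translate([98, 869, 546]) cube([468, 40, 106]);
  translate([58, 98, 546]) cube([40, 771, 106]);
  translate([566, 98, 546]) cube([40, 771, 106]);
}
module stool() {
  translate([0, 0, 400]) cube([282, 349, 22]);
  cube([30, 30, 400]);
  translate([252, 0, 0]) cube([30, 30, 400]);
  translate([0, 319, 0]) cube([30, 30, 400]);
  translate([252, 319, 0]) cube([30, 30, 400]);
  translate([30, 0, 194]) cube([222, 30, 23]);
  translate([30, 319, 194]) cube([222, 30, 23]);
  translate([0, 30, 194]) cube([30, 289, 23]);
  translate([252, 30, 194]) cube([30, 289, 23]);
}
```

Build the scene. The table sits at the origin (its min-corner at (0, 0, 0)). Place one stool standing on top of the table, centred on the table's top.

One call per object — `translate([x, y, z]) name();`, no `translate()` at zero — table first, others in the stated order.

table();
translate([191, 309, 685]) stool();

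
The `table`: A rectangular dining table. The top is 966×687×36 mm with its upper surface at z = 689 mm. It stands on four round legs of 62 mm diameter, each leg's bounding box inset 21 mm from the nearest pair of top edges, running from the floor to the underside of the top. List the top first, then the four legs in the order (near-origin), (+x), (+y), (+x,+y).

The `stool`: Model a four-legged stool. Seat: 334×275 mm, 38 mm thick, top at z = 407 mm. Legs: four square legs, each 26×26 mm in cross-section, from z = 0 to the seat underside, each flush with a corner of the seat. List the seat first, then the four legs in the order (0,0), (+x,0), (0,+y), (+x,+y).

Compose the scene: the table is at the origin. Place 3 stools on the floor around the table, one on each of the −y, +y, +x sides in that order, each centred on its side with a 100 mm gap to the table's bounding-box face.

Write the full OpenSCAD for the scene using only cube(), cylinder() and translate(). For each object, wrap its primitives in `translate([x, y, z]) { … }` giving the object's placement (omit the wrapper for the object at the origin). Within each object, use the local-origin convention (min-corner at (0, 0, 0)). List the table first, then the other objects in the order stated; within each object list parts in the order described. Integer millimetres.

translate([0, 0, 653]) cube([966, 687, 36]);
translate([52, 52, 0]) cylinder(h = 653, r = 31);
translate([914, 52, 0]) cylinder(h = 653, r = 31);
translate([52, 635, 0]) cylinder(h = 653, r = 31);
translate([914, 635, 0]) cylinder(h = 653, r = 31);
translate([316, -375, 0]) {
  translate([0, 0, 369]) cube([334, 275, 38]);
  cube([26, 26, 369]);
  translate([308, 0, 0]) cube([26, 26, 369]);
  translate([0, 249, 0]) cube([26, 26, 369]);
  translate([308, 249, 0]) cube([26, 26, 369]);
}
translate([316, 787, 0]) {
  translate([0, 0, 369]) cube([334, 275, 38]);
  cube([26, 26, 369]);
  translate([308, 0, 0]) cube([26, 26, 369]);
  translate([0, 249, 0]) cube([26, 26, 369]);
  translate([308, 249, 0]) cube([26, 26, 369]);
}
translate([1066, 206, 0]) {
  translate([0, 0, 369]) cube([334, 275, 38]);
  cube([26, 26, 369]);
  translate([308, 0, 0]) cube([26, 26, 369]);
  translate([0, 249, 0]) cube([26, 26, 369]);
  translate([308, 249, 0]) cube([26, 26, 369]);
}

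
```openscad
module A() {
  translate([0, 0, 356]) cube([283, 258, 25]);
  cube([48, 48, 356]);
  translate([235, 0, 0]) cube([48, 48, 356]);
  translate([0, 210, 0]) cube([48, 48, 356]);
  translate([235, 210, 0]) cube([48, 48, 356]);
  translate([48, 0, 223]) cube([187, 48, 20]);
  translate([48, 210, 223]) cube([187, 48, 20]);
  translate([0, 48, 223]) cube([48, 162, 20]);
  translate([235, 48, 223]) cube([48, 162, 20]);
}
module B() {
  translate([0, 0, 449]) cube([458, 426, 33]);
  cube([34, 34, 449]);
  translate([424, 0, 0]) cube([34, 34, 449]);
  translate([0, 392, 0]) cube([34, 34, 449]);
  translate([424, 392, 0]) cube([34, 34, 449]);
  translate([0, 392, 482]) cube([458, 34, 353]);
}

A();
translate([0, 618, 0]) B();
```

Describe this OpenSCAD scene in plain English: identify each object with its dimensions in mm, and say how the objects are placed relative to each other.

A is a four-legged stool. The seat is a 283×258×25 mm slab whose top surface is at z = 381 mm; four square legs, each 48×48 mm in cross-section, run from the floor (z = 0) to the underside of the seat, each flush with a corner of the seat. Four stretchers, 48 mm wide and 20 mm tall, connect adjacent legs with their undersides at z = 223 mm, each running between the inner faces of the legs it joins and aligned with the legs' outer faces on the other axis.

B is a chair. The seat is a 458×426×33 mm slab with its top at z = 482 mm, on four 34×34 mm corner legs (flush with the seat edges, standing on z = 0). A flat backrest 34 mm thick, 353 mm tall, spans the full seat width and rises from the seat top along its +y edge, rear face flush with the rear of the seat.

The chair is on the floor beside the stool on its +y side.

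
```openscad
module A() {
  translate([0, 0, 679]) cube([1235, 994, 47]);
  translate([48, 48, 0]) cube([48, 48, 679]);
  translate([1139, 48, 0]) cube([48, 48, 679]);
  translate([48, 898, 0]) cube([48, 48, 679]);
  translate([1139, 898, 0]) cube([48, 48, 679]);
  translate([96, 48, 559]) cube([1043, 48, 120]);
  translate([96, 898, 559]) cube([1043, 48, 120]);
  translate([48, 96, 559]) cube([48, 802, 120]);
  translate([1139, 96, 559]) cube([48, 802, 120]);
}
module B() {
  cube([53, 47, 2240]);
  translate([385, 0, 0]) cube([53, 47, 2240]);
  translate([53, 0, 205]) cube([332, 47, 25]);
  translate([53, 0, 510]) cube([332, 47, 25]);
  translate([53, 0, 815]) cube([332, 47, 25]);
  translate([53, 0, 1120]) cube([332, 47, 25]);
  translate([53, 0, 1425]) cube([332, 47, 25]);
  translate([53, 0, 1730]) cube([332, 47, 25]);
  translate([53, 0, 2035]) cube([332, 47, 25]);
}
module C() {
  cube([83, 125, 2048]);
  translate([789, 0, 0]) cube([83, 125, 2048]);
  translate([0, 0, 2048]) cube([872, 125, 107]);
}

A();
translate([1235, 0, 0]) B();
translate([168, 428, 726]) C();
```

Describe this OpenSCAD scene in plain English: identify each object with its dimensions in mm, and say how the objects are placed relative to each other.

A is a rectangular dining table. The top is 1235×994×47 mm with its upper surface at z = 726 mm. It stands on four 48×48 mm square legs, each inset 48 mm from the nearest pair of top edges, running from the floor to the underside of the top. Four apron rails, 48 mm thick and 120 mm tall, run between adjacent legs with their top edges flush with the underside of the top and their outer faces flush with the legs' outer faces.

B is a straight ladder. Two 53×47 mm vertical rails, 2240 mm tall, stand 438 mm apart (outside-to-outside) with their front faces coplanar on the −y side. 7 rungs, each 47 mm deep and 25 mm tall, span between the inner faces of the rails, front faces flush with the rails. The lowest rung's underside is at z = 205 mm and rungs are spaced 305 mm apart (underside to underside).

C is a rectangular door frame: two vertical jambs of 83×125 mm section, 2048 mm tall, with a clear opening 706 mm wide between their inner faces. A header 107 mm tall and 125 mm deep lies on top of the jambs and spans the full outside width.

The ladder is against the table's +x side, with their −y faces flush. The door frame is on top of the table.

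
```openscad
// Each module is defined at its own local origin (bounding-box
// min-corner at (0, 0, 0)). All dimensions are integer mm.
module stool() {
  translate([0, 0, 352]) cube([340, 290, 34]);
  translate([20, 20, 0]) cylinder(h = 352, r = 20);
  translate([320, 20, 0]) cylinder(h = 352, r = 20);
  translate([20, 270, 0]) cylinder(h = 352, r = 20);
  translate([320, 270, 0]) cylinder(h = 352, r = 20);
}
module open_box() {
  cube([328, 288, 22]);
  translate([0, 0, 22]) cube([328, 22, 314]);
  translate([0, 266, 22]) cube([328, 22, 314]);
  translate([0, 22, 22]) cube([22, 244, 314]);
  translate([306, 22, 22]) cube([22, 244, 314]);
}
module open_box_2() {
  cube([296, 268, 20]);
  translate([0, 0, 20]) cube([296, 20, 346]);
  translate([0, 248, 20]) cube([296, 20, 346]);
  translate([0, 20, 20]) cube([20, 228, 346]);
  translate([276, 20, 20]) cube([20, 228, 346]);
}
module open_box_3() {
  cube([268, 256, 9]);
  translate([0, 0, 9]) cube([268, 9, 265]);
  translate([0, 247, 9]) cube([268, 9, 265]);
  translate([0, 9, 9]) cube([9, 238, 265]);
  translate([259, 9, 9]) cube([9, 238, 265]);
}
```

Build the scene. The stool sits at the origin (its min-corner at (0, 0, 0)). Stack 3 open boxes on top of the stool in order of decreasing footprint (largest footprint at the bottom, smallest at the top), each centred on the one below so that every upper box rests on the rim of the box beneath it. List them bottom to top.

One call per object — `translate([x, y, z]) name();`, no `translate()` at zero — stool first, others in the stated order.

stool();
translate([6, 1, 386]) open_box();
translate([22, 11, 722]) open_box_2();
translate([36, 17, 1088]) open_box_3();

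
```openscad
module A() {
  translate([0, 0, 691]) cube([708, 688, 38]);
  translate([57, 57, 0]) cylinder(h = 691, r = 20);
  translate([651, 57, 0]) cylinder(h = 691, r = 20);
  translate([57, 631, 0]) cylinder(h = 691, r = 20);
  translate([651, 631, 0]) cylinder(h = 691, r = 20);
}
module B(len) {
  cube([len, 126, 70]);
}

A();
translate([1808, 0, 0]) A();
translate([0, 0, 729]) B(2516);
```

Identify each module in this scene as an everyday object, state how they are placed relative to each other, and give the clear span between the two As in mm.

A is a table. B is a beam. A beam spans the tops of two tables. The clear span between the two tables is 1100 mm.

Second table starts at x = 1808; first ends at x = 708; clear span = 1808 − 708 = 1100 mm.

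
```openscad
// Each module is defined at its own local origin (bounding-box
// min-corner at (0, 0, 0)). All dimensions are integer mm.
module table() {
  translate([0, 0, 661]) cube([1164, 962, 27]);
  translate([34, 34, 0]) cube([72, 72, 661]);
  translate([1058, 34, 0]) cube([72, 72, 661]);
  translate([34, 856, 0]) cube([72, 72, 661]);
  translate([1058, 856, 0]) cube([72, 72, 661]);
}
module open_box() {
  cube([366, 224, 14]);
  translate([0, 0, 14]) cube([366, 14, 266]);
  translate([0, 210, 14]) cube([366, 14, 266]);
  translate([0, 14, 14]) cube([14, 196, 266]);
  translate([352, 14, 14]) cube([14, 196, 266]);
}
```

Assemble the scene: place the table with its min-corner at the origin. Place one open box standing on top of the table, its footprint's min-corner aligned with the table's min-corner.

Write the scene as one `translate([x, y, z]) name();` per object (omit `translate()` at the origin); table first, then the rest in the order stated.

table();
translate([0, 0, 688]) open_box();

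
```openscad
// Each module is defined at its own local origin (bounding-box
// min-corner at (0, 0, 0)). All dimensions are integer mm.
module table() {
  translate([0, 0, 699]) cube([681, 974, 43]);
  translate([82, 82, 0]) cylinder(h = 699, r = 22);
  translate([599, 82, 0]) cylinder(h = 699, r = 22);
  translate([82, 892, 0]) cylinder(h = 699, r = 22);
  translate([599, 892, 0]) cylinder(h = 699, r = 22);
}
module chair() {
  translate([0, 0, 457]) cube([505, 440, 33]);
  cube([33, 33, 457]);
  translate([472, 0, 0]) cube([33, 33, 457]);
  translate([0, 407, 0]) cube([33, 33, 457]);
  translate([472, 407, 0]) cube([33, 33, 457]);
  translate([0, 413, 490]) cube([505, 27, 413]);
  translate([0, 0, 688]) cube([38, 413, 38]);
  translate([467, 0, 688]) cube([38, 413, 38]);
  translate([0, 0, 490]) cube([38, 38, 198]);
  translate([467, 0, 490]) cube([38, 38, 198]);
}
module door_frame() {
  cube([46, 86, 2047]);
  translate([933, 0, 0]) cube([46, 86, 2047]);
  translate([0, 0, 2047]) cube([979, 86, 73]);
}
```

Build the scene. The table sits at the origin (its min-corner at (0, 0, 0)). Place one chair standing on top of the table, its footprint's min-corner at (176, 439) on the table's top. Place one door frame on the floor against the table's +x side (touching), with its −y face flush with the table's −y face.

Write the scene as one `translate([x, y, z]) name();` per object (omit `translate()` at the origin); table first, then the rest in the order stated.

table();
translate([176, 439, 742]) chair();
translate([681, 0, 0]) door_frame();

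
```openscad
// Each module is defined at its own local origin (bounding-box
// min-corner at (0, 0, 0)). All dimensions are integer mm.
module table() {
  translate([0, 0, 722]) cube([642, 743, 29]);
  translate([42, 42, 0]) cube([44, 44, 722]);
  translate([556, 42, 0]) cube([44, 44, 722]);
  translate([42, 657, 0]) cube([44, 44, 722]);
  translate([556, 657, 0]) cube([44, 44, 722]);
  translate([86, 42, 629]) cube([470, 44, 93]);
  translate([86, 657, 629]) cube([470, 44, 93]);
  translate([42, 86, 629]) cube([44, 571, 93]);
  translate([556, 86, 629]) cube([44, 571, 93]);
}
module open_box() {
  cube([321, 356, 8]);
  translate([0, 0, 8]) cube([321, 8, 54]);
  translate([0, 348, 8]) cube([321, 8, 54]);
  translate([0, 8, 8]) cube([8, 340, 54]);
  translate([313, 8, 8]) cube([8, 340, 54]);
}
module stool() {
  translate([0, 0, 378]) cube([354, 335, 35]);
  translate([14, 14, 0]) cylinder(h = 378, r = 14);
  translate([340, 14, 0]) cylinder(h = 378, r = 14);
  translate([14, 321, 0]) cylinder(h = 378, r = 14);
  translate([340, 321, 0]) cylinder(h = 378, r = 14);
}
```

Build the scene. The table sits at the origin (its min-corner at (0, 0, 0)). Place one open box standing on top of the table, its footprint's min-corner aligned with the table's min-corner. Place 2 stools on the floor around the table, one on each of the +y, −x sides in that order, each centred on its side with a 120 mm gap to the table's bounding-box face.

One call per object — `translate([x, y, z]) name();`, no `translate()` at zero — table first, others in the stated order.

table();
translate([0, 0, 751]) open_box();
translate([144, 863, 0]) stool();
translate([-474, 204, 0]) stool();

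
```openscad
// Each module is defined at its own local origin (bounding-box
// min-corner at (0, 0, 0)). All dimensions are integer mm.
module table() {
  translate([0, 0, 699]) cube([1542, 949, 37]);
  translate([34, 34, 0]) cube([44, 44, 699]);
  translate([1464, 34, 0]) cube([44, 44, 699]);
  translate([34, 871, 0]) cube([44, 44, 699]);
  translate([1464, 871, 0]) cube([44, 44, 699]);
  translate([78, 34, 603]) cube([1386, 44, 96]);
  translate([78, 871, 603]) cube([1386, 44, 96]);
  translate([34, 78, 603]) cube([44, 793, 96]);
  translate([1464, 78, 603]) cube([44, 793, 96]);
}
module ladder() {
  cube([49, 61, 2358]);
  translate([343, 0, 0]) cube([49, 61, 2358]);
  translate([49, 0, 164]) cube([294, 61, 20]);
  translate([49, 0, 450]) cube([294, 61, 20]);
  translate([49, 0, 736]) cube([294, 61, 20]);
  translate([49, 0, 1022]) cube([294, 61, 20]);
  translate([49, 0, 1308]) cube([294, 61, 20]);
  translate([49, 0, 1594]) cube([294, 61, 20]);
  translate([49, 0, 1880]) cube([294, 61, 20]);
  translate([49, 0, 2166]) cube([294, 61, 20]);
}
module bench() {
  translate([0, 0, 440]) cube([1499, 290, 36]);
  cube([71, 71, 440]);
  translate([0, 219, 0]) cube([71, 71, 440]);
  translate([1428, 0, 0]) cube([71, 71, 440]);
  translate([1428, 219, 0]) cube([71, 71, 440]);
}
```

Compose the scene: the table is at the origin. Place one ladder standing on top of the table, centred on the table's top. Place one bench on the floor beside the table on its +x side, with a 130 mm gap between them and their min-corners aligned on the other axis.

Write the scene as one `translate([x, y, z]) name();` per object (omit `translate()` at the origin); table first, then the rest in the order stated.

table();
translate([575, 444, 736]) ladder();
translate([1672, 0, 0]) bench();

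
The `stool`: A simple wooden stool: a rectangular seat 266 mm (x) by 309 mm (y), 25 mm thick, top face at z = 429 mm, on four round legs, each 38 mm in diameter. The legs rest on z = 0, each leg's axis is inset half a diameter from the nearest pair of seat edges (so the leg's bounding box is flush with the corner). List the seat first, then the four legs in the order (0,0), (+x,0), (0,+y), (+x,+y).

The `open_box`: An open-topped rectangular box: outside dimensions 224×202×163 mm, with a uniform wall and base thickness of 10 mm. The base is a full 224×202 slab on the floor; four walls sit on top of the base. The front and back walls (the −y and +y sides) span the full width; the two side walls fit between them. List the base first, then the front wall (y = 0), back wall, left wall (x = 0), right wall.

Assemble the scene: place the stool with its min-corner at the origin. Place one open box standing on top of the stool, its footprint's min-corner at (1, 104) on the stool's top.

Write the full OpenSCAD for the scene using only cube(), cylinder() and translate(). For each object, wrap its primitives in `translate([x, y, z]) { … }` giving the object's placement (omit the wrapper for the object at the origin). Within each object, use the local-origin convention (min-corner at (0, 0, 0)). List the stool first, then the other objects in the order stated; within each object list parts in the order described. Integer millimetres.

translate([0, 0, 404]) cube([266, 309, 25]);
translate([19, 19, 0]) cylinder(h = 404, r = 19);
translate([247, 19, 0]) cylinder(h = 404, r = 19);
translate([19, 290, 0]) cylinder(h = 404, r = 19);
translate([247, 290, 0]) cylinder(h = 404, r = 19);
translate([1, 104, 429]) {
  cube([224, 202, 10]);
  translate([0, 0, 10]) cube([224, 10, 153]);
  translate([0, 192, 10]) cube([224, 10, 153]);
  translate([0, 10, 10]) cube([10, 182, 153]);
  translate([214, 10, 10]) cube([10, 182, 153]);
}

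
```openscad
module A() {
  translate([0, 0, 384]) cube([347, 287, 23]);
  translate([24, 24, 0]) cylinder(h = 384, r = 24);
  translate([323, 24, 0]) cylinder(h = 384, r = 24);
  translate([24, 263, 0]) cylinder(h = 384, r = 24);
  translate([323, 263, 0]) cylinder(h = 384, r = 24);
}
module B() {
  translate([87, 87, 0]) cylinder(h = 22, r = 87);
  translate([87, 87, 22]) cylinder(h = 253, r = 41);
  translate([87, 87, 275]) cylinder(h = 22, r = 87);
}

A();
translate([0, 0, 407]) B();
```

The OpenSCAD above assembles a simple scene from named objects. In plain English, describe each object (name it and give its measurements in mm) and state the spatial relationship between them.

A is a four-legged stool. The seat is 347×287 mm, 23 mm thick, top at z = 407 mm. It stands on four round legs, each 48 mm in diameter, from z = 0 to the seat underside, each leg's axis is inset half a diameter from the nearest pair of seat edges (so the leg's bounding box is flush with the corner).

B is a spool: two coaxial disc flanges of radius 87 mm and thickness 22 mm, joined by a core cylinder of radius 41 mm and height 253 mm. The lower flange rests on z = 0 and the three cylinders share a vertical axis.

The spool is on top of the stool.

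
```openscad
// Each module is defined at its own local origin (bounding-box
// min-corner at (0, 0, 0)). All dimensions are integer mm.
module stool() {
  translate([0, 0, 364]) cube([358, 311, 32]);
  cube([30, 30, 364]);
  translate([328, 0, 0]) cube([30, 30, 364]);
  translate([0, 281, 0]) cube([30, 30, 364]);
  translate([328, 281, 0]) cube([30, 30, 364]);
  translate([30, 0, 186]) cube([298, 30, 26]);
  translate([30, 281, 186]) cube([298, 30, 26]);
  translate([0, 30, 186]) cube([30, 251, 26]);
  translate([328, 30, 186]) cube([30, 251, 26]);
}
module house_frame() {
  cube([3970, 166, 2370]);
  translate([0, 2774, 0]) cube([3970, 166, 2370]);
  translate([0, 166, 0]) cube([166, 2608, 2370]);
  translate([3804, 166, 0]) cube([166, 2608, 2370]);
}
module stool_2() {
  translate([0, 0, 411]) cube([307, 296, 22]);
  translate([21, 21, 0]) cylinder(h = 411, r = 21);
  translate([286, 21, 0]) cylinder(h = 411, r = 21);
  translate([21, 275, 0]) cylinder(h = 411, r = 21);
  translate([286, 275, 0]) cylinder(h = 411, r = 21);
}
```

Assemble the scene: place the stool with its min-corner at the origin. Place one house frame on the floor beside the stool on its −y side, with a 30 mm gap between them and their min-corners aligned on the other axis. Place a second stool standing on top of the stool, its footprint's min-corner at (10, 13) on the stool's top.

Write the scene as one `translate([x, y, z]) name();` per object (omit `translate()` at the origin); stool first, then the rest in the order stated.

stool();
translate([0, -2970, 0]) house_frame();
translate([10, 13, 396]) stool_2();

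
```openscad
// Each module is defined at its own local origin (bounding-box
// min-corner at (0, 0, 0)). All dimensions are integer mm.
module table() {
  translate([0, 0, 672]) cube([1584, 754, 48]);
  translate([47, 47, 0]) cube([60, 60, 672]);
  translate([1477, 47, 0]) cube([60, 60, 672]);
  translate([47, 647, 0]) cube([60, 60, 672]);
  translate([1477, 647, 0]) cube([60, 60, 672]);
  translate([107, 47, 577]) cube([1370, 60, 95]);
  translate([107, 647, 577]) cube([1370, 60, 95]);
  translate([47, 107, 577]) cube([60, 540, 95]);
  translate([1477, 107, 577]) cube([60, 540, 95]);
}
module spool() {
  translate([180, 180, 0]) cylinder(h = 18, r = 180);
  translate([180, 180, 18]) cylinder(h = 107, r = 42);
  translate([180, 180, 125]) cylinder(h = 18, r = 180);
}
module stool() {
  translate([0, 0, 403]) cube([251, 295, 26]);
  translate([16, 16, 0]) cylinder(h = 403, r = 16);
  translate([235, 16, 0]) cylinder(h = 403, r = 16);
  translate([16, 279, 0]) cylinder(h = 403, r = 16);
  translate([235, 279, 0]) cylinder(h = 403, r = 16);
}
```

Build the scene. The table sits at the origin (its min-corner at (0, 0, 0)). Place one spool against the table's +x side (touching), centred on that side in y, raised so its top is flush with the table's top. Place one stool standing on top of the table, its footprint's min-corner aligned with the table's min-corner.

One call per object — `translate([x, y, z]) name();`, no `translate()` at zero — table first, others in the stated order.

table();
translate([1584, 197, 577]) spool();
translate([0, 0, 720]) stool();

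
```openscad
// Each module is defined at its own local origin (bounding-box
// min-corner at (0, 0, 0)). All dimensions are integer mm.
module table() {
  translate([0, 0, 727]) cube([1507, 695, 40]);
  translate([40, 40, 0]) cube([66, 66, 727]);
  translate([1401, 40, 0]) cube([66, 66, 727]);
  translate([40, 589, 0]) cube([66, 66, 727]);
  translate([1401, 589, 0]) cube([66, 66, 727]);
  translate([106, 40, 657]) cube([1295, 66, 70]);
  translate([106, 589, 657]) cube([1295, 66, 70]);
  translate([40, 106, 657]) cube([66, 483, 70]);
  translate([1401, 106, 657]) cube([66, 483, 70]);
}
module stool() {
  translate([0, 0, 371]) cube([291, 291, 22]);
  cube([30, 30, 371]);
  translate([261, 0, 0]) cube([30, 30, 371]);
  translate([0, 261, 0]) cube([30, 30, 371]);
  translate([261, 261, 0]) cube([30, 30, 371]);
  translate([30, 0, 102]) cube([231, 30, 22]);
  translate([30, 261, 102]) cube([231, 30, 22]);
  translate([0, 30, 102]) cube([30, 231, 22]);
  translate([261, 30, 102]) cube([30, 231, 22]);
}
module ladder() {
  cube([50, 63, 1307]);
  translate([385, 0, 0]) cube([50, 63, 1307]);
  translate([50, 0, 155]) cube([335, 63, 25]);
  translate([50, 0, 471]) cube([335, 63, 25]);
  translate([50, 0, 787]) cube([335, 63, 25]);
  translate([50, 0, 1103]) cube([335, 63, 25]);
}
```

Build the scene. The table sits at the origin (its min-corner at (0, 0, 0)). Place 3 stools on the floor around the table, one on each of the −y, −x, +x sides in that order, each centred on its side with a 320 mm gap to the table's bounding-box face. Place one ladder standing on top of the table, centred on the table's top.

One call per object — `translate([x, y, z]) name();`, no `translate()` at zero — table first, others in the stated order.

table();
translate([608, -611, 0]) stool();
translate([-611, 202, 0]) stool();
translate([1827, 202, 0]) stool();
translate([536, 316, 767]) ladder();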